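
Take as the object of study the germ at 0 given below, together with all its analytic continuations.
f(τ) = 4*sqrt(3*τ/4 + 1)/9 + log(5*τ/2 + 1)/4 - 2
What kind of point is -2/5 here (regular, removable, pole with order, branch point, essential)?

The term (1/4)*log(1 - τ/(-2/5)) has argument 1 - -2/5/(-2/5) = 0 at -2/5: a logarithmic (infinitely-sheeted) branch point; the remaining terms are analytic or single-valued there.

The point is a logarithmic branch point.


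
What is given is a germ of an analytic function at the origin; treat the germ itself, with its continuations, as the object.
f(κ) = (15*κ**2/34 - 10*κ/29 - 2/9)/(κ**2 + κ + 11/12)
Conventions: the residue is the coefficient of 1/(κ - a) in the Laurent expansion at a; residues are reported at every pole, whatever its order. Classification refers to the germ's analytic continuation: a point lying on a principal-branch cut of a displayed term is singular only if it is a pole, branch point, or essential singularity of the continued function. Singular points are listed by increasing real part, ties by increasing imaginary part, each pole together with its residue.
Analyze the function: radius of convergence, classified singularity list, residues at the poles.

Denominator factor (κ**2 + κ + 11/12): discriminant -8/3, complex-conjugate roots (-1/2) + ((1/3)*sqrt(6))*i and (-1/2) - ((1/3)*sqrt(6))*i; poles of order 1, moduli (1/6)*sqrt(33) and (1/6)*sqrt(33).
The radius of convergence is the smallest modulus among the singular points: (1/6)*sqrt(33).
The factor κ**2 + κ + 11/12 splits as (κ - a)(κ - a') with a = (-1/2) - ((1/3)*sqrt(6))*i, a' = (-1/2) + ((1/3)*sqrt(6))*i. At the order-1 pole a set g(κ) = (κ - a)*f(κ) = [15*κ**2/34 - 10*κ/29 - 2/9] / (κ - a').
Simple pole: residue = g(a) at a = (-1/2) - ((1/3)*sqrt(6))*i, which is (-775/1972) - ((8293/141984)*sqrt(6))*i.
The factor κ**2 + κ + 11/12 splits as (κ - a)(κ - a') with a = (-1/2) + ((1/3)*sqrt(6))*i, a' = (-1/2) - ((1/3)*sqrt(6))*i. At the order-1 pole a set g(κ) = (κ - a)*f(κ) = [15*κ**2/34 - 10*κ/29 - 2/9] / (κ - a').
Simple pole: residue = g(a) at a = (-1/2) + ((1/3)*sqrt(6))*i, which is (-775/1972) + ((8293/141984)*sqrt(6))*i.
List the singular points by increasing real part (a conjugate pair: the negative imaginary part first).

Radius of convergence at 0: (1/6)*sqrt(33).
At (-1/2) - ((1/3)*sqrt(6))*i: a pole of order 1; residue (-775/1972) - ((8293/141984)*sqrt(6))*i.
At (-1/2) + ((1/3)*sqrt(6))*i: a pole of order 1; residue (-775/1972) + ((8293/141984)*sqrt(6))*i.


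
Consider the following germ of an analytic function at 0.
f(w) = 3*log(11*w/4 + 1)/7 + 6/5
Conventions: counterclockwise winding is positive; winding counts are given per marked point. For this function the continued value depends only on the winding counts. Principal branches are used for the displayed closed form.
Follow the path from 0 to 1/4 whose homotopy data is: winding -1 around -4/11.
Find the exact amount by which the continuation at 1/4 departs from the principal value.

Continued minus principal equals -(6/7)*pi*i.

The rational part is single-valued and drops out of the difference; each branch term changes only by its own monodromy.
(3/7)*log(1 - w/(-4/11)): each positive loop around -4/11 adds 2*pi*i to the log, so winding -1 contributes (3/7)*(-1)*2*pi*i = -(6/7)*pi*i.
Summing the contributions at w = 1/4 gives -(6/7)*pi*i.


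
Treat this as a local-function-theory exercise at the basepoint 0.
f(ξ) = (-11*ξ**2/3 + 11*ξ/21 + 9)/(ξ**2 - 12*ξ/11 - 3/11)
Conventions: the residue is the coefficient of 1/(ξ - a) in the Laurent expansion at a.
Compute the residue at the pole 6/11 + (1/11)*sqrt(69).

The residue is -73/42 + (235/483)*sqrt(69).

The factor ξ**2 - 12*ξ/11 - 3/11 splits as (ξ - a)(ξ - a') with a = 6/11 + (1/11)*sqrt(69), a' = 6/11 - (1/11)*sqrt(69). At the order-1 pole a set g(ξ) = (ξ - a)*f(ξ) = [-11*ξ**2/3 + 11*ξ/21 + 9] / (ξ - a').
Simple pole: residue = g(a) at a = 6/11 + (1/11)*sqrt(69), which is -73/42 + (235/483)*sqrt(69).


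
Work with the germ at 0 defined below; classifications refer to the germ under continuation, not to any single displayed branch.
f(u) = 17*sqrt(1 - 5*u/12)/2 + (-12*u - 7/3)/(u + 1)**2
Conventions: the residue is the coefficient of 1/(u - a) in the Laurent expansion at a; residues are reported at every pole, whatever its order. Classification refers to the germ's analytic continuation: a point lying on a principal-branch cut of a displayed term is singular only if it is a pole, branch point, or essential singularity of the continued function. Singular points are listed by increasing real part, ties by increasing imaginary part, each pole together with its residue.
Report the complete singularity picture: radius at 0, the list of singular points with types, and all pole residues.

Radius of convergence at 0: 1.
At -1: a pole of order 2; residue -12.
At 12/5: an algebraic (square-root) branch point.

Denominator factor (u + 1)^2: pole of order 2 at -1, modulus 1.
Branch term (17/2)*sqrt(1 - u/(12/5)): its argument vanishes at u = 12/5, a square-root branch point, modulus 12/5.
The radius of convergence is the smallest modulus among the singular points: 1.
The branch term is analytic at -1 and contributes nothing to the residue; only the rational part matters.
At the order-2 pole -1 set g(u) = (u - (-1))^2*(rational part) = -12*u - 7/3.
Order-2 pole: residue = g'(a); g'(-1) = -12, so the residue is -12.
List the singular points by increasing real part (a conjugate pair: the negative imaginary part first).


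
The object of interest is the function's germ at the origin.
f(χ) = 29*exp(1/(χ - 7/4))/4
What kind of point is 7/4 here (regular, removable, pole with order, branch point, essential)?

The point is an essential singularity.

The exponent 1/(χ - (7/4)) has a pole at 7/4, so exp(1/(χ - (7/4))) takes every nonzero value near it: an essential singularity (not a pole of any order).


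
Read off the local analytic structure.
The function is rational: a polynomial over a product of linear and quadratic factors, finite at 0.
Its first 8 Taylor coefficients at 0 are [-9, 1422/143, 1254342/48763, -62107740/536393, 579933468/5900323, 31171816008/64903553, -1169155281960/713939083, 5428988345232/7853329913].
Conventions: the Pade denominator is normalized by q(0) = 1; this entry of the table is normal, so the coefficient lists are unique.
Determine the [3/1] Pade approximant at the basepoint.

The Pade approximant has numerator coefficients [-9, 51679269/22427795, 23753207976/695261645, -65321321934/695261645]; denominator coefficients [1, 16109263/18977365].

Taylor coefficients needed (read off): a_0 = -9, a_1 = 1422/143, a_2 = 1254342/48763, a_3 = -62107740/536393, a_4 = 579933468/5900323.
Write the denominator as Q(j) = 1 + q1*j. Requiring Q*f - P = O(j^5) with deg P <= 3 kills the coefficients of j^4..j^4 in Q*f:
  j^4: a_4 + q1*a_3 = 0, i.e. 579933468/5900323 + (-62107740/536393)*q1 = 0.
Solving this linear system: q1 = 16109263/18977365.
The numerator is Q*f truncated at degree 3: P0 = a_0 = -9; P1 = a_1 + q1*a_0 = 51679269/22427795; P2 = a_2 + q1*a_1 = 23753207976/695261645; P3 = a_3 + q1*a_2 = -65321321934/695261645.


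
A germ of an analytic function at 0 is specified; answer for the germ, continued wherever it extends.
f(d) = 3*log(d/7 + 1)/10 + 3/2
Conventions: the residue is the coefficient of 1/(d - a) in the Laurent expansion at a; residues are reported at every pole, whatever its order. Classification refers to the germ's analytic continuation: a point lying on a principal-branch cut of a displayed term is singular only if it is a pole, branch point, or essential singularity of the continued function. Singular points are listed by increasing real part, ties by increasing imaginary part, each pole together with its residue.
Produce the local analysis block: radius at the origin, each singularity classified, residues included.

Branch term (3/10)*log(1 - d/(-7)): its argument vanishes at d = -7, a logarithmic branch point, modulus 7.
The radius of convergence is the smallest modulus among the singular points: 7.

Radius of convergence at 0: 7.
At -7: a logarithmic branch point.


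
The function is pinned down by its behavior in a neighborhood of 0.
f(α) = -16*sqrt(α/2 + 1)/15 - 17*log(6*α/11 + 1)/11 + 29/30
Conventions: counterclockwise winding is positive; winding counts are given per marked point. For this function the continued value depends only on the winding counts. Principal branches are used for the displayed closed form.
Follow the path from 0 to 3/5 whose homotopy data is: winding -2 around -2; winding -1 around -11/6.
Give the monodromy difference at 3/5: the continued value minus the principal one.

The rational part is single-valued and drops out of the difference; each branch term changes only by its own monodromy.
(-16/15)*sqrt(1 - α/(-2)): winding -2 is even, the square root returns to the same sheet, contribution 0.
(-17/11)*log(1 - α/(-11/6)): each positive loop around -11/6 adds 2*pi*i to the log, so winding -1 contributes (-17/11)*(-1)*2*pi*i = (34/11)*pi*i.
Summing the contributions at α = 3/5 gives (34/11)*pi*i.

Continued minus principal equals (34/11)*pi*i.


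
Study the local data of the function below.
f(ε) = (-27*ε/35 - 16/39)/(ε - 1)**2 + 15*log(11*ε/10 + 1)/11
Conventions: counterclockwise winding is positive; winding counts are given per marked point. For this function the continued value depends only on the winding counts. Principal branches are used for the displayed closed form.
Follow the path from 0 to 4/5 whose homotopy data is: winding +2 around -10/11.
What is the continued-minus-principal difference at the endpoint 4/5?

Continued minus principal equals (60/11)*pi*i.

The rational part is single-valued and drops out of the difference; each branch term changes only by its own monodromy.
(15/11)*log(1 - ε/(-10/11)): each positive loop around -10/11 adds 2*pi*i to the log, so winding +2 contributes (15/11)*(2)*2*pi*i = (60/11)*pi*i.
Summing the contributions at ε = 4/5 gives (60/11)*pi*i.


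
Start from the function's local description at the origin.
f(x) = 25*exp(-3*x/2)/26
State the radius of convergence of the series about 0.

The factor exp(-3*x/2) is entire and contributes no finite singular point.
The polynomial part has no poles.
No finite singular points: the Taylor series at 0 converges everywhere.

The radius of convergence is infinite.


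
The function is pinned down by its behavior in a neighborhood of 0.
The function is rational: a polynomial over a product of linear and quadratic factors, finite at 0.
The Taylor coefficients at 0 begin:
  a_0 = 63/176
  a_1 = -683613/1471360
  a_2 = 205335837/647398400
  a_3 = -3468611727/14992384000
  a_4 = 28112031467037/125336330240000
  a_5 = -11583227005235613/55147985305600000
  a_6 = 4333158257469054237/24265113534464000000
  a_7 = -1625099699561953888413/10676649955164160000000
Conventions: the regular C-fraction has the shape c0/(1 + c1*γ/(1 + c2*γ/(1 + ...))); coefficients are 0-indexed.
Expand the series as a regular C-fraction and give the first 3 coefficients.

Taylor coefficients (read off): a_0 = 63/176, a_1 = -683613/1471360, a_2 = 205335837/647398400.
c0 = a_0 = 63/176. Peel one level at a time: if S = 1 + c*γ/S' with S'(0) = 1, then c is the γ-coefficient of S and S' = c*γ/(S - 1).
S_1 = c0/f = 1 + (10851/8360)*γ + (63429/79420)*γ^2 + ...; c1 = 10851/8360.
S_2 = c1*γ/(S_1 - 1) = 1 + (-42286/68723)*γ + ...; c2 = -42286/68723.

The regular C-fraction coefficients are [63/176, 10851/8360, -42286/68723].


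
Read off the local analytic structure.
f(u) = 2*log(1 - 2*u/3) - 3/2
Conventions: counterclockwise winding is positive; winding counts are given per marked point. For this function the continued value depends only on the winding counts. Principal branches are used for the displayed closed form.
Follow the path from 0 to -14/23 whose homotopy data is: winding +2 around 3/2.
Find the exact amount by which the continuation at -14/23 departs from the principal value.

Continued minus principal equals (8)*pi*i.

The rational part is single-valued and drops out of the difference; each branch term changes only by its own monodromy.
(2)*log(1 - u/(3/2)): each positive loop around 3/2 adds 2*pi*i to the log, so winding +2 contributes (2)*(2)*2*pi*i = (8)*pi*i.
Summing the contributions at u = -14/23 gives (8)*pi*i.


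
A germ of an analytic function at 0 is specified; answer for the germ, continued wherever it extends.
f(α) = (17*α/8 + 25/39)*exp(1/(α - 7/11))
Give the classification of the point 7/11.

The point is an essential singularity.

The exponent 1/(α - (7/11)) has a pole at 7/11, so exp(1/(α - (7/11))) takes every nonzero value near it: an essential singularity (not a pole of any order).


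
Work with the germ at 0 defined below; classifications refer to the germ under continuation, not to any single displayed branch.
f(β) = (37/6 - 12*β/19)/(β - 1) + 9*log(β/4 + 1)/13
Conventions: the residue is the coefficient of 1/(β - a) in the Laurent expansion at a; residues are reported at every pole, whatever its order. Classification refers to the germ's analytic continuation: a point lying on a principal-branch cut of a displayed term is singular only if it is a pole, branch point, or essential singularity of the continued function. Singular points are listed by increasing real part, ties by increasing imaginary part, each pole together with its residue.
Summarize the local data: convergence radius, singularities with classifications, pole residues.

Radius of convergence at 0: 1.
At -4: a logarithmic branch point.
At 1: a pole of order 1; residue 631/114.

Denominator factor (β - 1): pole of order 1 at 1, modulus 1.
Branch term (9/13)*log(1 - β/(-4)): its argument vanishes at β = -4, a logarithmic branch point, modulus 4.
The radius of convergence is the smallest modulus among the singular points: 1.
The branch term is analytic at 1 and contributes nothing to the residue; only the rational part matters.
At the order-1 pole 1 set g(β) = (β - (1))*(rational part) = 37/6 - 12*β/19.
Simple pole: residue = g(a) at a = 1, which is 631/114.
List the singular points by increasing real part (a conjugate pair: the negative imaginary part first).


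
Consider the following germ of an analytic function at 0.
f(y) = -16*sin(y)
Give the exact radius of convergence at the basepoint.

The radius of convergence is infinite.

The factor -sin(y) is entire and contributes no finite singular point.
The polynomial part has no poles.
No finite singular points: the Taylor series at 0 converges everywhere.


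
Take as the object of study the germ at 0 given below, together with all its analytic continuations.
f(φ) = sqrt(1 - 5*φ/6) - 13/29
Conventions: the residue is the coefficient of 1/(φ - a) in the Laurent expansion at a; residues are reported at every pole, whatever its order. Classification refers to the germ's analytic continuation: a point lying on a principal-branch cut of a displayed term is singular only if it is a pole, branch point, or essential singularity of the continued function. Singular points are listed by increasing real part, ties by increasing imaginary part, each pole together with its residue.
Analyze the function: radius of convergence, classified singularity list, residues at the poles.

Radius of convergence at 0: 6/5.
At 6/5: an algebraic (square-root) branch point.

Branch term (1)*sqrt(1 - φ/(6/5)): its argument vanishes at φ = 6/5, a square-root branch point, modulus 6/5.
The radius of convergence is the smallest modulus among the singular points: 6/5.


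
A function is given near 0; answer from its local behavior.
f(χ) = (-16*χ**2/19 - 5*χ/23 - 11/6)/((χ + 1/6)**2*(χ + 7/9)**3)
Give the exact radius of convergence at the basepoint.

Denominator factor (χ + 1/6)^2: pole of order 2 at -1/6, modulus 1/6.
Denominator factor (χ + 7/9)^3: pole of order 3 at -7/9, modulus 7/9.
The radius of convergence is the smallest modulus among the singular points: 1/6.

The radius of convergence is 1/6.


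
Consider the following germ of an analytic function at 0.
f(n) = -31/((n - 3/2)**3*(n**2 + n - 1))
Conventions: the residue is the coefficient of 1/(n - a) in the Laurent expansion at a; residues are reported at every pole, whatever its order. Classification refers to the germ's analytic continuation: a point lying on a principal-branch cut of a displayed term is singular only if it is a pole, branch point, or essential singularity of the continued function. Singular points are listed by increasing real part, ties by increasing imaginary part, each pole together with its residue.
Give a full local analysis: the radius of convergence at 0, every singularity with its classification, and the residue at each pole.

Radius of convergence at 0: -1/2 + (1/2)*sqrt(5).
At -1/2 - (1/2)*sqrt(5): a pole of order 1; residue 13144/1331 - (30752/6655)*sqrt(5).
At -1/2 + (1/2)*sqrt(5): a pole of order 1; residue 13144/1331 + (30752/6655)*sqrt(5).
At 3/2: a pole of order 3; residue -26288/1331.


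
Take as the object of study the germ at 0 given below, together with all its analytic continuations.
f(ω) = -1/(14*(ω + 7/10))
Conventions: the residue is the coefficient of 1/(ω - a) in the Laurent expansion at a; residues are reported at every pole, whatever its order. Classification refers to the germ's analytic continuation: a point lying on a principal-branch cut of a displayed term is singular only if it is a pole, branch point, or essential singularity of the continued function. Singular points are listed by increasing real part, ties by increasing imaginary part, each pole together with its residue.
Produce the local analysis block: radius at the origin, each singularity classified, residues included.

Radius of convergence at 0: 7/10.
At -7/10: a pole of order 1; residue -1/14.

Denominator factor (ω + 7/10): pole of order 1 at -7/10, modulus 7/10.
The radius of convergence is the smallest modulus among the singular points: 7/10.
At the order-1 pole -7/10 set g(ω) = (ω - (-7/10))*f(ω) = -1/14.
Simple pole: residue = g(a) at a = -7/10, which is -1/14.


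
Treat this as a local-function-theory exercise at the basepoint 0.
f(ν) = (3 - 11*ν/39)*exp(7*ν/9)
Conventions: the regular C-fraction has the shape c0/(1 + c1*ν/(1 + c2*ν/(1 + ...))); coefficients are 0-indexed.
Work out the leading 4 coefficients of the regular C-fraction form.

Taylor coefficients (expand at 0): a_0 = 3, a_1 = 80/39, a_2 = 161/234, a_3 = 1421/9477.
c0 = a_0 = 3. Peel one level at a time: if S = 1 + c*ν/S' with S'(0) = 1, then c is the ν-coefficient of S and S' = c*ν/(S - 1).
S_1 = c0/f = 1 + (-80/117)*ν + (6521/27378)*ν^2 + ...; c1 = -80/117.
S_2 = c1*ν/(S_1 - 1) = 1 + (6521/18720)*ν + (245147/6220800)*ν^2 + ...; c2 = 6521/18720.
S_3 = c2*ν/(S_2 - 1) = 1 + (-3186911/28170720)*ν + ...; c3 = -3186911/28170720.

The regular C-fraction coefficients are [3, -80/117, 6521/18720, -3186911/28170720].


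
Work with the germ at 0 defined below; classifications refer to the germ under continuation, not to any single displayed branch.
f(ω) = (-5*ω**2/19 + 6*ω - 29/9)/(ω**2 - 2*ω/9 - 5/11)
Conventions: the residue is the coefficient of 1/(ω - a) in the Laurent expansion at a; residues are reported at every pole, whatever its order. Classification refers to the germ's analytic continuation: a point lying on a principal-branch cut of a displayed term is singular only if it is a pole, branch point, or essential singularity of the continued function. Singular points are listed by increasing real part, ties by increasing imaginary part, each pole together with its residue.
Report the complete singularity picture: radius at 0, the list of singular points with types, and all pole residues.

Radius of convergence at 0: -1/9 + (4/99)*sqrt(286).
At 1/9 - (4/99)*sqrt(286): a pole of order 1; residue 508/171 + (22699/195624)*sqrt(286).
At 1/9 + (4/99)*sqrt(286): a pole of order 1; residue 508/171 - (22699/195624)*sqrt(286).

Denominator factor (ω**2 - 2*ω/9 - 5/11): discriminant 1664/891, real irrational roots 1/9 + (4/99)*sqrt(286) and 1/9 - (4/99)*sqrt(286); poles of order 1, moduli 1/9 + (4/99)*sqrt(286) and -1/9 + (4/99)*sqrt(286).
The radius of convergence is the smallest modulus among the singular points: -1/9 + (4/99)*sqrt(286).
The factor ω**2 - 2*ω/9 - 5/11 splits as (ω - a)(ω - a') with a = 1/9 - (4/99)*sqrt(286), a' = 1/9 + (4/99)*sqrt(286). At the order-1 pole a set g(ω) = (ω - a)*f(ω) = [-5*ω**2/19 + 6*ω - 29/9] / (ω - a').
Simple pole: residue = g(a) at a = 1/9 - (4/99)*sqrt(286), which is 508/171 + (22699/195624)*sqrt(286).
The factor ω**2 - 2*ω/9 - 5/11 splits as (ω - a)(ω - a') with a = 1/9 + (4/99)*sqrt(286), a' = 1/9 - (4/99)*sqrt(286). At the order-1 pole a set g(ω) = (ω - a)*f(ω) = [-5*ω**2/19 + 6*ω - 29/9] / (ω - a').
Simple pole: residue = g(a) at a = 1/9 + (4/99)*sqrt(286), which is 508/171 - (22699/195624)*sqrt(286).
List the singular points by increasing real part (a conjugate pair: the negative imaginary part first).


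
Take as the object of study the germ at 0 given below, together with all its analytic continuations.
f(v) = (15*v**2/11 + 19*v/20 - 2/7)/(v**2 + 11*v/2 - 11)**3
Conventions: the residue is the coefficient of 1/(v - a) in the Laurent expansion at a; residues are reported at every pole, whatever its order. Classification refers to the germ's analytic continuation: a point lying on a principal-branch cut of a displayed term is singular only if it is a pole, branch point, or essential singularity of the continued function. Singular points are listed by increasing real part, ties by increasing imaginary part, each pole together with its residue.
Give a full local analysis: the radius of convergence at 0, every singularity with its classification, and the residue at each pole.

Radius of convergence at 0: -11/4 + (3/4)*sqrt(33).
At -11/4 - (3/4)*sqrt(33): a pole of order 3; residue (764/33960465)*sqrt(33).
At -11/4 + (3/4)*sqrt(33): a pole of order 3; residue -(764/33960465)*sqrt(33).


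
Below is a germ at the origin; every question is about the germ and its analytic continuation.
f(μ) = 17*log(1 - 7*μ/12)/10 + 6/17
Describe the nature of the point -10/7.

The point is a regular point.

There is no denominator, hence no pole anywhere.
Branch term log(1 - μ/(12/7)): argument at -10/7 is 11/6, nonzero, so -10/7 is not its branch point (a point on a principal cut is still regular for the continued germ).
So the germ continues analytically to -10/7.


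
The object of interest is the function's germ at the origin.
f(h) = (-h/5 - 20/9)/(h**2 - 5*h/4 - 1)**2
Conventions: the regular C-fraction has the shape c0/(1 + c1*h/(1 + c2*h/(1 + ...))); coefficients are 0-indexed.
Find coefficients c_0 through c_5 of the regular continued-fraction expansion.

Taylor coefficients (expand at 0): a_0 = -20/9, a_1 = 241/45, a_2 = -517/36, a_3 = 23537/720, a_4 = -41701/576, a_5 = 1774513/11520.
c0 = a_0 = -20/9. Peel one level at a time: if S = 1 + c*h/S' with S'(0) = 1, then c is the h-coefficient of S and S' = c*h/(S - 1).
S_1 = c0/f = 1 + (241/100)*h + (-409/625)*h^2 + ...; c1 = 241/100.
S_2 = c1*h/(S_1 - 1) = 1 + (1636/6025)*h + (63113/58081)*h^2 + ...; c2 = 1636/6025.
S_3 = c2*h/(S_2 - 1) = 1 + (-1577825/394276)*h + (21116125/1338248)*h^2 + ...; c3 = -1577825/394276.
S_4 = c3*h/(S_3 - 1) = 1 + (203559445/51626434)*h + (-3747762803/3983250769)*h^2 + ...; c4 = 203559445/51626434.
S_5 = c4*h/(S_4 - 1) = 1 + (12720622294/53308079885)*h + ...; c5 = 12720622294/53308079885.

The regular C-fraction coefficients are [-20/9, 241/100, 1636/6025, -1577825/394276, 203559445/51626434, 12720622294/53308079885].


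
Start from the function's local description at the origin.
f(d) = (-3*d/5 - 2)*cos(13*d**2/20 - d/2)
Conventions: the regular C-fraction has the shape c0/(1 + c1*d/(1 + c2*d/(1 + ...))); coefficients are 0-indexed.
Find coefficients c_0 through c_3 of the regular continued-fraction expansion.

The regular C-fraction coefficients are [-2, -3/10, 43/60, 565/516].

Taylor coefficients (expand at 0): a_0 = -2, a_1 = -3/5, a_2 = 1/4, a_3 = -23/40.
c0 = a_0 = -2. Peel one level at a time: if S = 1 + c*d/S' with S'(0) = 1, then c is the d-coefficient of S and S' = c*d/(S - 1).
S_1 = c0/f = 1 + (-3/10)*d + (43/200)*d^2 + ...; c1 = -3/10.
S_2 = c1*d/(S_1 - 1) = 1 + (43/60)*d + (-113/144)*d^2 + ...; c2 = 43/60.
S_3 = c2*d/(S_2 - 1) = 1 + (565/516)*d + ...; c3 = 565/516.


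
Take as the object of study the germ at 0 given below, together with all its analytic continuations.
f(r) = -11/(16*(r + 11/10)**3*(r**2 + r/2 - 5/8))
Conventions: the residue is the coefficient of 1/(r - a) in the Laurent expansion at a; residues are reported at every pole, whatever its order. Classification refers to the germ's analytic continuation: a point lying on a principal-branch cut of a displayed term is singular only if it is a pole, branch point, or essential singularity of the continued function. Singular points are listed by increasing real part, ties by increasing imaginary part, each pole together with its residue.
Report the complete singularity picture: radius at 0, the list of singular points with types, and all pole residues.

Radius of convergence at 0: -1/4 + (1/4)*sqrt(11).
At -11/10: a pole of order 3; residue -15702500/343.
At -1/4 - (1/4)*sqrt(11): a pole of order 1; residue 7851250/343 + (2367250/343)*sqrt(11).
At -1/4 + (1/4)*sqrt(11): a pole of order 1; residue 7851250/343 - (2367250/343)*sqrt(11).


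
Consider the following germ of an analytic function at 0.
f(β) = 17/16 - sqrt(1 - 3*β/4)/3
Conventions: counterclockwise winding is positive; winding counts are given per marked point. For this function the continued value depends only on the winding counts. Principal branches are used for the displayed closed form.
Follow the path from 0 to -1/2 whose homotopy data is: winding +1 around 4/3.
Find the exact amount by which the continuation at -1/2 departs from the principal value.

Continued minus principal equals (1/6)*sqrt(22).

The rational part is single-valued and drops out of the difference; each branch term changes only by its own monodromy.
(-1/3)*sqrt(1 - β/(4/3)): winding +1 is odd, the square root flips sign, contributing -2*(-1/3)*sqrt(1 - (-1/2)/(4/3)) = -2*(-1/3)*sqrt(11/8) = (1/6)*sqrt(22).
Summing the contributions at β = -1/2 gives (1/6)*sqrt(22).


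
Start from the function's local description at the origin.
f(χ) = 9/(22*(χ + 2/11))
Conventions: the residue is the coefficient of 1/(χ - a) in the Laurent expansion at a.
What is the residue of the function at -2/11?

At the order-1 pole -2/11 set g(χ) = (χ - (-2/11))*f(χ) = 9/22.
Simple pole: residue = g(a) at a = -2/11, which is 9/22.

The residue is 9/22.


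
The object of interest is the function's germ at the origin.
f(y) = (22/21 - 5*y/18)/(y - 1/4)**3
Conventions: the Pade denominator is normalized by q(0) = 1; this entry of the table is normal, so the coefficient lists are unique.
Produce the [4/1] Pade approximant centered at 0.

The Pade approximant has numerator coefficients [-1408/21, -98378656/238455, -145596224/79485, -514170112/79485, -768100352/47691]; denominator coefficients [1, -21126/3785].

Taylor coefficients needed (expand at 0): a_0 = -1408/21, a_1 = -49568/63, a_2 = -130688/21, a_3 = -865280/21, a_4 = -15503360/63, a_5 = -4120576/3.
Write the denominator as Q(y) = 1 + q1*y. Requiring Q*f - P = O(y^6) with deg P <= 4 kills the coefficients of y^5..y^5 in Q*f:
  y^5: a_5 + q1*a_4 = 0, i.e. -4120576/3 + (-15503360/63)*q1 = 0.
Solving this linear system: q1 = -21126/3785.
The numerator is Q*f truncated at degree 4: P0 = a_0 = -1408/21; P1 = a_1 + q1*a_0 = -98378656/238455; P2 = a_2 + q1*a_1 = -145596224/79485; P3 = a_3 + q1*a_2 = -514170112/79485; P4 = a_4 + q1*a_3 = -768100352/47691.


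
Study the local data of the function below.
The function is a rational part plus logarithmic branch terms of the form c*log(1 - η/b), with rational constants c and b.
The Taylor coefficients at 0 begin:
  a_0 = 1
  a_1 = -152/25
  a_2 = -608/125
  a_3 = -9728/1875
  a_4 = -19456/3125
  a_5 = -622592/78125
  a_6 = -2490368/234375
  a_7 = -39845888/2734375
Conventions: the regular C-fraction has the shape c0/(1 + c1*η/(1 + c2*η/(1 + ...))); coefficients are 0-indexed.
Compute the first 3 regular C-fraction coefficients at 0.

Taylor coefficients (read off): a_0 = 1, a_1 = -152/25, a_2 = -608/125.
c0 = a_0 = 1. Peel one level at a time: if S = 1 + c*η/S' with S'(0) = 1, then c is the η-coefficient of S and S' = c*η/(S - 1).
S_1 = c0/f = 1 + (152/25)*η + (26144/625)*η^2 + ...; c1 = 152/25.
S_2 = c1*η/(S_1 - 1) = 1 + (-172/25)*η + ...; c2 = -172/25.

The regular C-fraction coefficients are [1, 152/25, -172/25].


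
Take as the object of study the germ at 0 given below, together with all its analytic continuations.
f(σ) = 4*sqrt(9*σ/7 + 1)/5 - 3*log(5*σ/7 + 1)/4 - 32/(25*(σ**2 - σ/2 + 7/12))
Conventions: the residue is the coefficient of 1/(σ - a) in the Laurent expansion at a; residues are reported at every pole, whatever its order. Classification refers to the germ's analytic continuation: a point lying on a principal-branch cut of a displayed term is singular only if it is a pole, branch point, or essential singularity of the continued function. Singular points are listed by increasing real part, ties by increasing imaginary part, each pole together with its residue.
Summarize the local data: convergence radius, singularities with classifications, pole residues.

Radius of convergence at 0: (1/6)*sqrt(21).
At -7/5: a logarithmic branch point.
At -7/9: an algebraic (square-root) branch point.
At (1/4) - ((5/12)*sqrt(3))*i: a pole of order 1; residue -((64/125)*sqrt(3))*i.
At (1/4) + ((5/12)*sqrt(3))*i: a pole of order 1; residue ((64/125)*sqrt(3))*i.

Denominator factor (σ**2 - σ/2 + 7/12): discriminant -25/12, complex-conjugate roots (1/4) + ((5/12)*sqrt(3))*i and (1/4) - ((5/12)*sqrt(3))*i; poles of order 1, moduli (1/6)*sqrt(21) and (1/6)*sqrt(21).
Branch term (4/5)*sqrt(1 - σ/(-7/9)): its argument vanishes at σ = -7/9, a square-root branch point, modulus 7/9.
Branch term (-3/4)*log(1 - σ/(-7/5)): its argument vanishes at σ = -7/5, a logarithmic branch point, modulus 7/5.
The radius of convergence is the smallest modulus among the singular points: (1/6)*sqrt(21).
The branch terms are analytic at (1/4) - ((5/12)*sqrt(3))*i and contribute nothing to the residue; only the rational part matters.
The factor σ**2 - σ/2 + 7/12 splits as (σ - a)(σ - a') with a = (1/4) - ((5/12)*sqrt(3))*i, a' = (1/4) + ((5/12)*sqrt(3))*i. At the order-1 pole a set g(σ) = (σ - a)*(rational part) = [-32/25] / (σ - a').
Simple pole: residue = g(a) at a = (1/4) - ((5/12)*sqrt(3))*i, which is -((64/125)*sqrt(3))*i.
The branch terms are analytic at (1/4) + ((5/12)*sqrt(3))*i and contribute nothing to the residue; only the rational part matters.
The factor σ**2 - σ/2 + 7/12 splits as (σ - a)(σ - a') with a = (1/4) + ((5/12)*sqrt(3))*i, a' = (1/4) - ((5/12)*sqrt(3))*i. At the order-1 pole a set g(σ) = (σ - a)*(rational part) = [-32/25] / (σ - a').
Simple pole: residue = g(a) at a = (1/4) + ((5/12)*sqrt(3))*i, which is ((64/125)*sqrt(3))*i.
List the singular points by increasing real part (a conjugate pair: the negative imaginary part first).


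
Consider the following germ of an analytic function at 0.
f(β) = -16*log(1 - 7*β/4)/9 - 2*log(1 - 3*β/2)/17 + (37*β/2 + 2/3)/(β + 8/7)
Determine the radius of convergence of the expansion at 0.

Denominator factor (β + 8/7): pole of order 1 at -8/7, modulus 8/7.
Branch term (-2/17)*log(1 - β/(2/3)): its argument vanishes at β = 2/3, a logarithmic branch point, modulus 2/3.
Branch term (-16/9)*log(1 - β/(4/7)): its argument vanishes at β = 4/7, a logarithmic branch point, modulus 4/7.
The radius of convergence is the smallest modulus among the singular points: 4/7.

The radius of convergence is 4/7.


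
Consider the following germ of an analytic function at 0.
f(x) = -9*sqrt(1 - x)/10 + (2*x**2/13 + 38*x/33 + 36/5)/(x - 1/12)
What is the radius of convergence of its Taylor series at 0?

Denominator factor (x - 1/12): pole of order 1 at 1/12, modulus 1/12.
Branch term (-9/10)*sqrt(1 - x/(1)): its argument vanishes at x = 1, a square-root branch point, modulus 1.
The radius of convergence is the smallest modulus among the singular points: 1/12.

The radius of convergence is 1/12.


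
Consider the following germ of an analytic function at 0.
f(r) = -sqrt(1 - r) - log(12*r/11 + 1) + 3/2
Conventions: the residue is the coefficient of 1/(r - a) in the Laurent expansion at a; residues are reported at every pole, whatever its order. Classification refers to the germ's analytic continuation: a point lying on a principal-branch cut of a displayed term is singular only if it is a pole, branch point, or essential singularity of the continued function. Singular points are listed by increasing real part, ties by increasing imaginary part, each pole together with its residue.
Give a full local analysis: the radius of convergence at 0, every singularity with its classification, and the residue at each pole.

Branch term (-1)*sqrt(1 - r/(1)): its argument vanishes at r = 1, a square-root branch point, modulus 1.
Branch term (-1)*log(1 - r/(-11/12)): its argument vanishes at r = -11/12, a logarithmic branch point, modulus 11/12.
The radius of convergence is the smallest modulus among the singular points: 11/12.
List the singular points by increasing real part (a conjugate pair: the negative imaginary part first).

Radius of convergence at 0: 11/12.
At -11/12: a logarithmic branch point.
At 1: an algebraic (square-root) branch point.


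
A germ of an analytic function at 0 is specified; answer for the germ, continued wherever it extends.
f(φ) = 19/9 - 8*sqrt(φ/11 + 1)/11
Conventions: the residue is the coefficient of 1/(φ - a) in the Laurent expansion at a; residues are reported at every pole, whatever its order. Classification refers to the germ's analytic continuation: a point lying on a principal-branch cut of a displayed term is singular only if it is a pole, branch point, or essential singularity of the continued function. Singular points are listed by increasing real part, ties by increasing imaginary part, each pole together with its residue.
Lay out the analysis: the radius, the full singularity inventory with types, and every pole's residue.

Branch term (-8/11)*sqrt(1 - φ/(-11)): its argument vanishes at φ = -11, a square-root branch point, modulus 11.
The radius of convergence is the smallest modulus among the singular points: 11.

Radius of convergence at 0: 11.
At -11: an algebraic (square-root) branch point.


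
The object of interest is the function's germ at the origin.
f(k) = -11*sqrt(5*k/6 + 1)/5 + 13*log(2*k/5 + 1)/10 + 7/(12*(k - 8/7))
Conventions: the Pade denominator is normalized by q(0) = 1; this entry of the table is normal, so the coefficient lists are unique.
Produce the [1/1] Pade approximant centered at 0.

Taylor coefficients needed (expand at 0): a_0 = -1301/480, a_1 = -5397/6400, a_2 = -699991/2304000.
Write the denominator as Q(k) = 1 + q1*k. Requiring Q*f - P = O(k^3) with deg P <= 1 kills the coefficients of k^2..k^2 in Q*f:
  k^2: a_2 + q1*a_1 = 0, i.e. -699991/2304000 + (-5397/6400)*q1 = 0.
Solving this linear system: q1 = -699991/1942920.
The numerator is Q*f truncated at degree 1: P0 = a_0 = -1301/480; P1 = a_1 + q1*a_0 = 3882589/29143800.

The Pade approximant has numerator coefficients [-1301/480, 3882589/29143800]; denominator coefficients [1, -699991/1942920].


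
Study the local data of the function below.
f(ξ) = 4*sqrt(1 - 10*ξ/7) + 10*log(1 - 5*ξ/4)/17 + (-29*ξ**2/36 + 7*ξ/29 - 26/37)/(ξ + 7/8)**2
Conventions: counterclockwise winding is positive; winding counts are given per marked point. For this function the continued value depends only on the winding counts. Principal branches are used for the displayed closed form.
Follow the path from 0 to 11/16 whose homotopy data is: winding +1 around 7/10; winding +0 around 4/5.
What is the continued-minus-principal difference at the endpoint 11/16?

Continued minus principal equals -(2/7)*sqrt(14).

The rational part is single-valued and drops out of the difference; each branch term changes only by its own monodromy.
(4)*sqrt(1 - ξ/(7/10)): winding +1 is odd, the square root flips sign, contributing -2*(4)*sqrt(1 - (11/16)/(7/10)) = -2*(4)*sqrt(1/56) = -(2/7)*sqrt(14).
(10/17)*log(1 - ξ/(4/5)): winding 0 around 4/5, so this term returns to its principal value, contribution 0.
Summing the contributions at ξ = 11/16 gives -(2/7)*sqrt(14).


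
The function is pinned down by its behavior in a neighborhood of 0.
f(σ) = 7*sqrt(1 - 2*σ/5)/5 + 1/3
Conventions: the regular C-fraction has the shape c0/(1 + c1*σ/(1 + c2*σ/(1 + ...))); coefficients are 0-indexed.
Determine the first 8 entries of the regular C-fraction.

Taylor coefficients (expand at 0): a_0 = 26/15, a_1 = -7/25, a_2 = -7/250, a_3 = -7/1250, a_4 = -7/5000, a_5 = -49/125000, a_6 = -147/1250000, a_7 = -231/6250000.
c0 = a_0 = 26/15. Peel one level at a time: if S = 1 + c*σ/S' with S'(0) = 1, then c is the σ-coefficient of S and S' = c*σ/(S - 1).
S_1 = c0/f = 1 + (21/130)*σ + (357/8450)*σ^2 + ...; c1 = 21/130.
S_2 = c1*σ/(S_1 - 1) = 1 + (-17/65)*σ + (-1/100)*σ^2 + ...; c2 = -17/65.
S_3 = c2*σ/(S_2 - 1) = 1 + (-13/340)*σ + (-143/23120)*σ^2 + ...; c3 = -13/340.
S_4 = c3*σ/(S_3 - 1) = 1 + (-11/68)*σ + (-1/100)*σ^2 + ...; c4 = -11/68.
S_5 = c4*σ/(S_4 - 1) = 1 + (-17/275)*σ + (-646/75625)*σ^2 + ...; c5 = -17/275.
S_6 = c5*σ/(S_5 - 1) = 1 + (-38/275)*σ + (-1/100)*σ^2 + ...; c6 = -38/275.
S_7 = c6*σ/(S_6 - 1) = 1 + (-11/152)*σ + ...; c7 = -11/152.

The regular C-fraction coefficients are [26/15, 21/130, -17/65, -13/340, -11/68, -17/275, -38/275, -11/152].


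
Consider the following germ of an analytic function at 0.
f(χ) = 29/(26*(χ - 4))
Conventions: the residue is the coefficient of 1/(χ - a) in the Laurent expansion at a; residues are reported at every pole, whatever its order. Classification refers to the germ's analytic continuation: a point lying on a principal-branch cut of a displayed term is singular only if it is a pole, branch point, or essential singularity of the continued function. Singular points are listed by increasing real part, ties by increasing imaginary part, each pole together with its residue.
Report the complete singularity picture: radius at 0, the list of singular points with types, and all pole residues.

Denominator factor (χ - 4): pole of order 1 at 4, modulus 4.
The radius of convergence is the smallest modulus among the singular points: 4.
At the order-1 pole 4 set g(χ) = (χ - (4))*f(χ) = 29/26.
Simple pole: residue = g(a) at a = 4, which is 29/26.

Radius of convergence at 0: 4.
At 4: a pole of order 1; residue 29/26.


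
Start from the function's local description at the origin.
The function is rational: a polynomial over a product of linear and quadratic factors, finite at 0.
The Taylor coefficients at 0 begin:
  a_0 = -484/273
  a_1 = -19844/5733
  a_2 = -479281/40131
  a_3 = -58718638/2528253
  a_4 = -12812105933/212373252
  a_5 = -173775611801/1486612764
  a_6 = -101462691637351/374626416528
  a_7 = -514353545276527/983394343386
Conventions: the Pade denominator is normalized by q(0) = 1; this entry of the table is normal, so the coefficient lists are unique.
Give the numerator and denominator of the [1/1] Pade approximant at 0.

The Pade approximant has numerator coefficients [-484/273, 89177/33579]; denominator coefficients [1, -3961/1148].

Taylor coefficients needed (read off): a_0 = -484/273, a_1 = -19844/5733, a_2 = -479281/40131.
Write the denominator as Q(y) = 1 + q1*y. Requiring Q*f - P = O(y^3) with deg P <= 1 kills the coefficients of y^2..y^2 in Q*f:
  y^2: a_2 + q1*a_1 = 0, i.e. -479281/40131 + (-19844/5733)*q1 = 0.
Solving this linear system: q1 = -3961/1148.
The numerator is Q*f truncated at degree 1: P0 = a_0 = -484/273; P1 = a_1 + q1*a_0 = 89177/33579.


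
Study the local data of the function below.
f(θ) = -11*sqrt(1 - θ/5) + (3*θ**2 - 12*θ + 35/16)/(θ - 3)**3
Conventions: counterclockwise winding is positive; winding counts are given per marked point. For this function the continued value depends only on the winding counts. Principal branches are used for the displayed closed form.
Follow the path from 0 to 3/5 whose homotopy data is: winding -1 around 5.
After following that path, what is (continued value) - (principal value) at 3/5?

Continued minus principal equals (22/5)*sqrt(22).

The rational part is single-valued and drops out of the difference; each branch term changes only by its own monodromy.
(-11)*sqrt(1 - θ/(5)): winding -1 is odd, the square root flips sign, contributing -2*(-11)*sqrt(1 - (3/5)/(5)) = -2*(-11)*sqrt(22/25) = (22/5)*sqrt(22).
Summing the contributions at θ = 3/5 gives (22/5)*sqrt(22).
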